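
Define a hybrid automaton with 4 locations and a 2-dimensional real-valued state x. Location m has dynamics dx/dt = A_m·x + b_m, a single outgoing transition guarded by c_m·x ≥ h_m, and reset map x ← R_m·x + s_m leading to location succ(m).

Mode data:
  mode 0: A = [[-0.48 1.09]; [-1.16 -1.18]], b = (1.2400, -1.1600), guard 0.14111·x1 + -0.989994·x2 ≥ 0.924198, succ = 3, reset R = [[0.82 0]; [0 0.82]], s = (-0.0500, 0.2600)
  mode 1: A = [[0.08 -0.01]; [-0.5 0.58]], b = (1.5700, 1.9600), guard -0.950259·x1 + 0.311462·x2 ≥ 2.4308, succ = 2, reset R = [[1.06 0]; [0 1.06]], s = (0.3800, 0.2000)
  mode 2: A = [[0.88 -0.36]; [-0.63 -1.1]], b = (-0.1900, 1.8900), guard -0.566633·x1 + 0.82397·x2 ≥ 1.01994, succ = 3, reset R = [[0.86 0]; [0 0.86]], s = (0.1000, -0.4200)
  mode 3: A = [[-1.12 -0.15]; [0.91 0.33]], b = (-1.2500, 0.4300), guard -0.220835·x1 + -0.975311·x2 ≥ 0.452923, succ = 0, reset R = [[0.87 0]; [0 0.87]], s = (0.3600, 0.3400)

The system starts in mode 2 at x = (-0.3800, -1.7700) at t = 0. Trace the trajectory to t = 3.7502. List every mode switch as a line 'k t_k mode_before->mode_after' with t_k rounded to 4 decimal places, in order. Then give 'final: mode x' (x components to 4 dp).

1 0.9208 2->3
2 2.0565 3->0
3 3.2572 0->3
final: 3 -0.2852 -0.3144

Mode 2: guard c·x = 1.0199 hit at Δt = 0.9208 (t = 0.9208), x⁻ = (-0.8481, 0.6546) → reset → x⁺ = (-0.6294, 0.1430), jump to mode 3
Mode 3: guard c·x = 0.4529 hit at Δt = 1.1357 (t = 2.0565), x⁻ = (-0.9748, -0.2437) → reset → x⁺ = (-0.4881, 0.1280), jump to mode 0
Mode 0: guard c·x = 0.9242 hit at Δt = 1.2007 (t = 3.2572), x⁻ = (0.4166, -0.8742) → reset → x⁺ = (0.2916, -0.4568), jump to mode 3
Mode 3: flow for 0.4930 to horizon, guard not reached → x = (-0.2852, -0.3144)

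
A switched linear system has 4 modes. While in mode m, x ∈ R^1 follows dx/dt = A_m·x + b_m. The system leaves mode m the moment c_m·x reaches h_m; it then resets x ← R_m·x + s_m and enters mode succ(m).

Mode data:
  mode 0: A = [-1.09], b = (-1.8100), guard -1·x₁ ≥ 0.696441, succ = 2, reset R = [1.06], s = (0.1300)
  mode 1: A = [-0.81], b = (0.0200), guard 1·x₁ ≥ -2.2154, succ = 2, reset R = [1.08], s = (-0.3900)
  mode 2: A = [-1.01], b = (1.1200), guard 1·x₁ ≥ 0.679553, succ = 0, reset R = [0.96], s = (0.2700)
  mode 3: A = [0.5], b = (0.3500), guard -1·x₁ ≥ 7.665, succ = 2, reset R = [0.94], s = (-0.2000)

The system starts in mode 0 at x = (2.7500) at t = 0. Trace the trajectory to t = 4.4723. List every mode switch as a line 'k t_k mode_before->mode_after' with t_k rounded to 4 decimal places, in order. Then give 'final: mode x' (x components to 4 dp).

Mode 0: guard c·x = 0.6964 hit at Δt = 1.3950 (t = 1.3950), x⁻ = (-0.6964) → reset → x⁺ = (-0.6082), jump to mode 2
Mode 2: guard c·x = 0.6796 hit at Δt = 1.3724 (t = 2.7674), x⁻ = (0.6796) → reset → x⁺ = (0.9224), jump to mode 0
Mode 0: guard c·x = 0.6964 hit at Δt = 0.9041 (t = 3.6715), x⁻ = (-0.6964) → reset → x⁺ = (-0.6082), jump to mode 2
Mode 2: flow for 0.8008 to horizon, guard not reached → x = (0.3441)

1 1.3950 0->2
2 2.7674 2->0
3 3.6715 0->2
final: 2 0.3441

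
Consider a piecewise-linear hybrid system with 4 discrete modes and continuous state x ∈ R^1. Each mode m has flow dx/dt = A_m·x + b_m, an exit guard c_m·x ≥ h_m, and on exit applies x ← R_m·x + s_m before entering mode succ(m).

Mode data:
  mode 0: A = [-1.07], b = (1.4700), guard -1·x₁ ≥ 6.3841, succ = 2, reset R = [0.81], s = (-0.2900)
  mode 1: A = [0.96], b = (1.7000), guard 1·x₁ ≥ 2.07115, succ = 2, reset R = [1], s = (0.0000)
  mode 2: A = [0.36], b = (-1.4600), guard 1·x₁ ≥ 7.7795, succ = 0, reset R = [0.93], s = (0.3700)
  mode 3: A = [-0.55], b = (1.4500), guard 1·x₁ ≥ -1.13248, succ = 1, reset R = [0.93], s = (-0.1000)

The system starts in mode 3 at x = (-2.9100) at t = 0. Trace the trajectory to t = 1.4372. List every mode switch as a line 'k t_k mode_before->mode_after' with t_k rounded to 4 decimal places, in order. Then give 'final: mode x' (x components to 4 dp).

1 0.7025 3->1
final: 1 -0.5205

Mode 3: guard c·x = -1.1325 hit at Δt = 0.7025 (t = 0.7025), x⁻ = (-1.1325) → reset → x⁺ = (-1.1532), jump to mode 1
Mode 1: flow for 0.7347 to horizon, guard not reached → x = (-0.5205)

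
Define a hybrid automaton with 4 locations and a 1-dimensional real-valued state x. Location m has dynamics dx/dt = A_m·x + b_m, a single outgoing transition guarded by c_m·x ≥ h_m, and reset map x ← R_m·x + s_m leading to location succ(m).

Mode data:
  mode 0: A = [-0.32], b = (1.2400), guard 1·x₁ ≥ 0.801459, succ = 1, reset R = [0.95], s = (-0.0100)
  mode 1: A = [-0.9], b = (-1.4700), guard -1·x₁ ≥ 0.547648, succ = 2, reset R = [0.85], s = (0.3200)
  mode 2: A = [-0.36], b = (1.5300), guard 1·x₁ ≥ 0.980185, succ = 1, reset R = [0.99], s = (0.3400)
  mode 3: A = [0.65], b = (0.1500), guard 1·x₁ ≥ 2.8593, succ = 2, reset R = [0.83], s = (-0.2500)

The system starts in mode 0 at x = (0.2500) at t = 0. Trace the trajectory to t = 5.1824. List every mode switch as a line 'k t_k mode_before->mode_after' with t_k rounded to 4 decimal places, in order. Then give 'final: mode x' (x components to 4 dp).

Mode 0: guard c·x = 0.8015 hit at Δt = 0.5157 (t = 0.5157), x⁻ = (0.8015) → reset → x⁺ = (0.7514), jump to mode 1
Mode 1: guard c·x = 0.5476 hit at Δt = 0.8743 (t = 1.3900), x⁻ = (-0.5476) → reset → x⁺ = (-0.1455), jump to mode 2
Mode 2: guard c·x = 0.9802 hit at Δt = 0.8218 (t = 2.2118), x⁻ = (0.9802) → reset → x⁺ = (1.3104), jump to mode 1
Mode 1: guard c·x = 0.5476 hit at Δt = 1.1083 (t = 3.3201), x⁻ = (-0.5476) → reset → x⁺ = (-0.1455), jump to mode 2
Mode 2: guard c·x = 0.9802 hit at Δt = 0.8218 (t = 4.1419), x⁻ = (0.9802) → reset → x⁺ = (1.3104), jump to mode 1
Mode 1: flow for 1.0405 to horizon, guard not reached → x = (-0.4794)

1 0.5157 0->1
2 1.3900 1->2
3 2.2118 2->1
4 3.3201 1->2
5 4.1419 2->1
final: 1 -0.4794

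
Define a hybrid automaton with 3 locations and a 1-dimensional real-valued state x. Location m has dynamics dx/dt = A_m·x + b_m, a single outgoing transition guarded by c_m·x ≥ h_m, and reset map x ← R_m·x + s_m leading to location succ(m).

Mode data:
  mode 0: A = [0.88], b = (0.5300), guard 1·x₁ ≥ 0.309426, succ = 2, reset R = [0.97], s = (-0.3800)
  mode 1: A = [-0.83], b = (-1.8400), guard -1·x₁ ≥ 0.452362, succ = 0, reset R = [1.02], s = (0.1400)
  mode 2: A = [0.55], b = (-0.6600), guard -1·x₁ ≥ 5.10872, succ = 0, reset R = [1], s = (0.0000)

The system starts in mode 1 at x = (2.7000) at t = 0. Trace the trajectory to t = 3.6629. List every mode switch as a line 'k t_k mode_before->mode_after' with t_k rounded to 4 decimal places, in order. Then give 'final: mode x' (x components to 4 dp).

Mode 1: guard c·x = 0.4524 hit at Δt = 1.2347 (t = 1.2347), x⁻ = (-0.4524) → reset → x⁺ = (-0.3214), jump to mode 0
Mode 0: guard c·x = 0.3094 hit at Δt = 1.3380 (t = 2.5727), x⁻ = (0.3094) → reset → x⁺ = (-0.0799), jump to mode 2
Mode 2: flow for 1.0902 to horizon, guard not reached → x = (-1.1311)

1 1.2347 1->0
2 2.5727 0->2
final: 2 -1.1311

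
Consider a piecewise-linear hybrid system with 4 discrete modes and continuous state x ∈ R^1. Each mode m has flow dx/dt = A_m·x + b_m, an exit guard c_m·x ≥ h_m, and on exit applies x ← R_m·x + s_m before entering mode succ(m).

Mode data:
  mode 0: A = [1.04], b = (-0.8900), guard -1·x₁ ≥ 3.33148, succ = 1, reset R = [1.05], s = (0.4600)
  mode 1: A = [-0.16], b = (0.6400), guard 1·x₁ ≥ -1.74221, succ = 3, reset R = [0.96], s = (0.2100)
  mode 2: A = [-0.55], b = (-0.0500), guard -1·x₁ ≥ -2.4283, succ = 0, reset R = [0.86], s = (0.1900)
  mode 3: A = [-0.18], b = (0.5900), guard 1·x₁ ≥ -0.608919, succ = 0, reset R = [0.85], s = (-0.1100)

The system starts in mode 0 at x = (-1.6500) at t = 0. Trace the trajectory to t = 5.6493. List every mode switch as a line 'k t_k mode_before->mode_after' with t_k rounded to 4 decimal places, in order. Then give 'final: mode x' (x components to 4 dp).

1 0.4937 0->1
2 1.7655 1->3
3 2.8685 3->0
4 3.8663 0->1
5 5.1381 1->3
final: 3 -1.0458

Mode 0: guard c·x = 3.3315 hit at Δt = 0.4937 (t = 0.4937), x⁻ = (-3.3315) → reset → x⁺ = (-3.0381), jump to mode 1
Mode 1: guard c·x = -1.7422 hit at Δt = 1.2718 (t = 1.7655), x⁻ = (-1.7422) → reset → x⁺ = (-1.4625), jump to mode 3
Mode 3: guard c·x = -0.6089 hit at Δt = 1.1030 (t = 2.8685), x⁻ = (-0.6089) → reset → x⁺ = (-0.6276), jump to mode 0
Mode 0: guard c·x = 3.3315 hit at Δt = 0.9978 (t = 3.8663), x⁻ = (-3.3315) → reset → x⁺ = (-3.0381), jump to mode 1
Mode 1: guard c·x = -1.7422 hit at Δt = 1.2718 (t = 5.1381), x⁻ = (-1.7422) → reset → x⁺ = (-1.4625), jump to mode 3
Mode 3: flow for 0.5112 to horizon, guard not reached → x = (-1.0458)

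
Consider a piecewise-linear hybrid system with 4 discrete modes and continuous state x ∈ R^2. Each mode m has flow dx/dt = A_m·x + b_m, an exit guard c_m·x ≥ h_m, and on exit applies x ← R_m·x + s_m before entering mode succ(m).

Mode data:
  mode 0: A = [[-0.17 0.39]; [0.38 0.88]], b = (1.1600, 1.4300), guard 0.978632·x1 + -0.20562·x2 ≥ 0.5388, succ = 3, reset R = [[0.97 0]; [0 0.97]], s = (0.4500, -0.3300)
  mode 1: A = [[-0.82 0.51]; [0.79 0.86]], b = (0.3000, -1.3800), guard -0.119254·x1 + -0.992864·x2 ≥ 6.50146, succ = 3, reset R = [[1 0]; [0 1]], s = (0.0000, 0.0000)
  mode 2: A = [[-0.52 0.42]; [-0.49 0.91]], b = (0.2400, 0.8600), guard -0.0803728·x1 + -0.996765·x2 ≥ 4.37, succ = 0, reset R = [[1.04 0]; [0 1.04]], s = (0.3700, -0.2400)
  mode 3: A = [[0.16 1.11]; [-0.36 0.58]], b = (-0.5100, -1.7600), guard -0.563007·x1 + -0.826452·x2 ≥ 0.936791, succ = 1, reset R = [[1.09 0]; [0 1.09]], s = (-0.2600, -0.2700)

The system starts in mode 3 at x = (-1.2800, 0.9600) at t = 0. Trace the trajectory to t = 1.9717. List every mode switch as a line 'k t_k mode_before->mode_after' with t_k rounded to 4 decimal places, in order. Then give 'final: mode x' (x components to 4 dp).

Mode 3: guard c·x = 0.9368 hit at Δt = 1.0509 (t = 1.0509), x⁻ = (-1.4843, -0.1223) → reset → x⁺ = (-1.8779, -0.4033), jump to mode 1
Mode 1: flow for 0.9208 to horizon, guard not reached → x = (-1.5052, -4.5312)

1 1.0509 3->1
final: 1 -1.5052 -4.5312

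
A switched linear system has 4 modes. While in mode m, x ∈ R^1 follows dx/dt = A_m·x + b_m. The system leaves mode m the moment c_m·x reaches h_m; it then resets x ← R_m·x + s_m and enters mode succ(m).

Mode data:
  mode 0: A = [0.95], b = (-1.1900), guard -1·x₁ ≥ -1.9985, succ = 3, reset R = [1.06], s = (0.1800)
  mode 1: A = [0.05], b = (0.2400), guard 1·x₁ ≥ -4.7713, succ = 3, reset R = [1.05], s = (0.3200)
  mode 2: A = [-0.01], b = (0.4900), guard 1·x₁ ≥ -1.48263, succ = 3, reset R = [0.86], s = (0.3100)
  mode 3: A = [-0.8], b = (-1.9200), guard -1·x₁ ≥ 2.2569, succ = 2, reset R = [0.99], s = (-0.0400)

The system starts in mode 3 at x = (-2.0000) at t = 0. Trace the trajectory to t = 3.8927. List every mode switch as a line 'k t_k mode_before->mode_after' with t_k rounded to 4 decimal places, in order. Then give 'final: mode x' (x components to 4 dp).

Mode 3: guard c·x = 2.2569 hit at Δt = 1.2849 (t = 1.2849), x⁻ = (-2.2569) → reset → x⁺ = (-2.2743), jump to mode 2
Mode 2: guard c·x = -1.4826 hit at Δt = 1.5561 (t = 2.8410), x⁻ = (-1.4826) → reset → x⁺ = (-0.9651), jump to mode 3
Mode 3: flow for 1.0517 to horizon, guard not reached → x = (-1.7814)

1 1.2849 3->2
2 2.8410 2->3
final: 3 -1.7814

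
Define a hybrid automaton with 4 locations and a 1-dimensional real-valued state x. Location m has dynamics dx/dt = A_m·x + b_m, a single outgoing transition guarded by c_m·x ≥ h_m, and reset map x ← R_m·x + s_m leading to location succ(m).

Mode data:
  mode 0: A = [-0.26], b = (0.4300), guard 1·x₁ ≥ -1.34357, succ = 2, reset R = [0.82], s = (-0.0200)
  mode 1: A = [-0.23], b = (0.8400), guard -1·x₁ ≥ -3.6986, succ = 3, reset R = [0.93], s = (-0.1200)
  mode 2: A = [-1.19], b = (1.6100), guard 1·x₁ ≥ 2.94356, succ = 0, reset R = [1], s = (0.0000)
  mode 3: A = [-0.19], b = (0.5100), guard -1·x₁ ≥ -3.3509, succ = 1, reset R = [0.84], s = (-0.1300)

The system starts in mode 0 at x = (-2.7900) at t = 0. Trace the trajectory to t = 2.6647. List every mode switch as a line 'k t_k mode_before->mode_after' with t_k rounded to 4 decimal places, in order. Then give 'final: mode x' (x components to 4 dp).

Mode 0: guard c·x = -1.3436 hit at Δt = 1.5145 (t = 1.5145), x⁻ = (-1.3436) → reset → x⁺ = (-1.1217), jump to mode 2
Mode 2: flow for 1.1502 to horizon, guard not reached → x = (0.7233)

1 1.5145 0->2
final: 2 0.7233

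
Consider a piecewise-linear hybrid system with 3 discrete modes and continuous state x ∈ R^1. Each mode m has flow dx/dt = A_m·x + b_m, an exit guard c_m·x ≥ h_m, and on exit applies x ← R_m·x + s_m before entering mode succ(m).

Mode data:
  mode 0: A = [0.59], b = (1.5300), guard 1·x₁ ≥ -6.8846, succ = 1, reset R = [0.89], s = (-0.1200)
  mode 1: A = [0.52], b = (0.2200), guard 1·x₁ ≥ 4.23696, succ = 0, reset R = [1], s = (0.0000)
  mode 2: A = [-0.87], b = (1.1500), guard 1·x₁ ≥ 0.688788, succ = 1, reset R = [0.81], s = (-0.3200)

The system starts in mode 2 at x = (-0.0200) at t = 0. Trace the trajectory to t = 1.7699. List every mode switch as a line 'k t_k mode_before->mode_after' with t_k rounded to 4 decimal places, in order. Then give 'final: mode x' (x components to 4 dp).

Mode 2: guard c·x = 0.6888 hit at Δt = 0.8635 (t = 0.8635), x⁻ = (0.6888) → reset → x⁺ = (0.2379), jump to mode 1
Mode 1: flow for 0.9064 to horizon, guard not reached → x = (0.6359)

1 0.8635 2->1
final: 1 0.6359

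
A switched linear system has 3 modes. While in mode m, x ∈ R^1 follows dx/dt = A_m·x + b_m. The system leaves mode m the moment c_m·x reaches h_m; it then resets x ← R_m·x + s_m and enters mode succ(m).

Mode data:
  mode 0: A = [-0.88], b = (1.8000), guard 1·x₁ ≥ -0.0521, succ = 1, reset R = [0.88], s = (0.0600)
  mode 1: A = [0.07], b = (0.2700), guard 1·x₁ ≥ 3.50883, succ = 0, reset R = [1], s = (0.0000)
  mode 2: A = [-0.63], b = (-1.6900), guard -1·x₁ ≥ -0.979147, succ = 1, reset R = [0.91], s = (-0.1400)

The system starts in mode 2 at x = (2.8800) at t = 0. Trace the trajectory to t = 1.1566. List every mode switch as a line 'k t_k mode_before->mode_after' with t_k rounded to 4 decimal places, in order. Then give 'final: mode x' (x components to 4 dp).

Mode 2: guard c·x = -0.9791 hit at Δt = 0.6637 (t = 0.6637), x⁻ = (0.9791) → reset → x⁺ = (0.7510), jump to mode 1
Mode 1: flow for 0.4929 to horizon, guard not reached → x = (0.9128)

1 0.6637 2->1
final: 1 0.9128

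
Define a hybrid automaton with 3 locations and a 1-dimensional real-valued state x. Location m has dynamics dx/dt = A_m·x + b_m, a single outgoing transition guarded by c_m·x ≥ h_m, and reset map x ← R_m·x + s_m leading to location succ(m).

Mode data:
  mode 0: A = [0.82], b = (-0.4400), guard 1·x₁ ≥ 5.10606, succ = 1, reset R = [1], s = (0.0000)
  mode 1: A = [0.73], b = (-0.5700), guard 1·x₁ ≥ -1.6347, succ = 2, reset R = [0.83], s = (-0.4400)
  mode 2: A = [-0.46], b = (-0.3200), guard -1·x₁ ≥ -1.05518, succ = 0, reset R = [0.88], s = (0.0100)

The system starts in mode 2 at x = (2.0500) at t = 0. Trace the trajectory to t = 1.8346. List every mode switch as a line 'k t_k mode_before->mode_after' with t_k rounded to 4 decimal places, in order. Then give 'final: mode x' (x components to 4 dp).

1 0.9781 2->0
final: 0 1.3479

Mode 2: guard c·x = -1.0552 hit at Δt = 0.9781 (t = 0.9781), x⁻ = (1.0552) → reset → x⁺ = (0.9386), jump to mode 0
Mode 0: flow for 0.8565 to horizon, guard not reached → x = (1.3479)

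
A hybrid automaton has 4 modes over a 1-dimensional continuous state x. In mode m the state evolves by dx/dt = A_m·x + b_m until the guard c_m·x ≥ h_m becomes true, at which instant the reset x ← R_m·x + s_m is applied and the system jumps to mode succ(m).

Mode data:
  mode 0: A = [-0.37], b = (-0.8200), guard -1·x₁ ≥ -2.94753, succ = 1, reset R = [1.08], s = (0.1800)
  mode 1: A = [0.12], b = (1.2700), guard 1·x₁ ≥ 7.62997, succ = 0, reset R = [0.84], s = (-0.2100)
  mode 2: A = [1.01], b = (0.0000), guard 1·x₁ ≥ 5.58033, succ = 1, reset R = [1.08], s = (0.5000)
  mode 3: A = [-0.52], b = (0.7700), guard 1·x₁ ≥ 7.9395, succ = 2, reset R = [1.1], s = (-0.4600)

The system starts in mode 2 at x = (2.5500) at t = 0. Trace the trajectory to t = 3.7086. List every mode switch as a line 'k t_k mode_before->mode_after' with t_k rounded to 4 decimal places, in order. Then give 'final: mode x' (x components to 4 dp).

Mode 2: guard c·x = 5.5803 hit at Δt = 0.7754 (t = 0.7754), x⁻ = (5.5803) → reset → x⁺ = (6.5268), jump to mode 1
Mode 1: guard c·x = 7.6300 hit at Δt = 0.5207 (t = 1.2961), x⁻ = (7.6300) → reset → x⁺ = (6.1992), jump to mode 0
Mode 0: guard c·x = -2.9475 hit at Δt = 1.3200 (t = 2.6161), x⁻ = (2.9475) → reset → x⁺ = (3.3633), jump to mode 1
Mode 1: flow for 1.0925 to horizon, guard not reached → x = (5.3170)

1 0.7754 2->1
2 1.2961 1->0
3 2.6161 0->1
final: 1 5.3170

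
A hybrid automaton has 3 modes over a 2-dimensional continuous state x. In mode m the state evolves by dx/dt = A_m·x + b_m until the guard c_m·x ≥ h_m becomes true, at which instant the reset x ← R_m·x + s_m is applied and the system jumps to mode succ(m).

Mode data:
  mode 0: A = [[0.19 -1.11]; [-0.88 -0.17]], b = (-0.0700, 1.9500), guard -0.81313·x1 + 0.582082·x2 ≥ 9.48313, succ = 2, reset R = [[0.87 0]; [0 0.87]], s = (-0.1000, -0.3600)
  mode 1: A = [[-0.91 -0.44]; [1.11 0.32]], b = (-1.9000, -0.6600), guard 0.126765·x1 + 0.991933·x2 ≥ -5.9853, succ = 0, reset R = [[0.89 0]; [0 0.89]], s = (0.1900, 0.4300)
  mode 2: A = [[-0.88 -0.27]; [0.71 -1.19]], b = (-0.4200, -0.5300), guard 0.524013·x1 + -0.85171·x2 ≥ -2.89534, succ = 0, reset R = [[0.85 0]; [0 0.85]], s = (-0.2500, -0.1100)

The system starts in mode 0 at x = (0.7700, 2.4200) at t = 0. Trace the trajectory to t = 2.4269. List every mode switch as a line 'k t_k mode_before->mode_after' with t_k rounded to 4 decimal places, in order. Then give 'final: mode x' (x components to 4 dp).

1 1.4786 0->2
2 2.1123 2->0
final: 0 -4.3713 2.3486

Mode 0: guard c·x = 9.4831 hit at Δt = 1.4786 (t = 1.4786), x⁻ = (-6.6055, 7.0644) → reset → x⁺ = (-5.8467, 5.7860), jump to mode 2
Mode 2: guard c·x = -2.8953 hit at Δt = 0.6337 (t = 2.1123), x⁻ = (-3.9187, 0.9885) → reset → x⁺ = (-3.5809, 0.7302), jump to mode 0
Mode 0: flow for 0.3146 to horizon, guard not reached → x = (-4.3713, 2.3486)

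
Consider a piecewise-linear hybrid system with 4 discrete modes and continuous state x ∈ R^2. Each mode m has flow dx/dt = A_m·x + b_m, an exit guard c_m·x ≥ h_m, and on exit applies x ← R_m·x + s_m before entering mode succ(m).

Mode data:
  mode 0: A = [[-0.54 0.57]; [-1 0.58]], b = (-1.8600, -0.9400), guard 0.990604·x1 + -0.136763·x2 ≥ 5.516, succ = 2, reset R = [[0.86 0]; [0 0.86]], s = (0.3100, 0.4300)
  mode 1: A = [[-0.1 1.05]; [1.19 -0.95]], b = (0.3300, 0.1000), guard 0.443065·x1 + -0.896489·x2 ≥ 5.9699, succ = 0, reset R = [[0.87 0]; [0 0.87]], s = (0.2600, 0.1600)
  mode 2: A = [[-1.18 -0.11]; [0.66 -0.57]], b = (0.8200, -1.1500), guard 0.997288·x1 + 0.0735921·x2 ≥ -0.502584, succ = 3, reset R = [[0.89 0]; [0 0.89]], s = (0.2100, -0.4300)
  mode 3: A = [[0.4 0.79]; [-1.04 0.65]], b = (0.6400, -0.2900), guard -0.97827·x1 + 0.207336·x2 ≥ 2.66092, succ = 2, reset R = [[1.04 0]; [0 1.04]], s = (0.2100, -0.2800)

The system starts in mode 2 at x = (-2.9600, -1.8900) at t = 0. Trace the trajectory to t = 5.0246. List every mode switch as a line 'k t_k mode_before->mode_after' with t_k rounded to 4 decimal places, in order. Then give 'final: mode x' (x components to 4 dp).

1 0.9690 2->3
2 2.1935 3->2
3 3.2596 2->3
4 4.2259 3->2
final: 2 -0.7545 -5.5815

Mode 2: guard c·x = -0.5026 hit at Δt = 0.9690 (t = 0.9690), x⁻ = (-0.3142, -2.5721) → reset → x⁺ = (-0.0696, -2.7191), jump to mode 3
Mode 3: guard c·x = 2.6609 hit at Δt = 1.2245 (t = 2.1935), x⁻ = (-3.5623, -3.9739) → reset → x⁺ = (-3.4948, -4.4129), jump to mode 2
Mode 2: guard c·x = -0.5026 hit at Δt = 1.0661 (t = 3.2596), x⁻ = (-0.2063, -4.0342) → reset → x⁺ = (0.0264, -4.0204), jump to mode 3
Mode 3: guard c·x = 2.6609 hit at Δt = 0.9663 (t = 4.2259), x⁻ = (-3.9523, -5.8141) → reset → x⁺ = (-3.9004, -6.3267), jump to mode 2
Mode 2: flow for 0.7987 to horizon, guard not reached → x = (-0.7545, -5.5815)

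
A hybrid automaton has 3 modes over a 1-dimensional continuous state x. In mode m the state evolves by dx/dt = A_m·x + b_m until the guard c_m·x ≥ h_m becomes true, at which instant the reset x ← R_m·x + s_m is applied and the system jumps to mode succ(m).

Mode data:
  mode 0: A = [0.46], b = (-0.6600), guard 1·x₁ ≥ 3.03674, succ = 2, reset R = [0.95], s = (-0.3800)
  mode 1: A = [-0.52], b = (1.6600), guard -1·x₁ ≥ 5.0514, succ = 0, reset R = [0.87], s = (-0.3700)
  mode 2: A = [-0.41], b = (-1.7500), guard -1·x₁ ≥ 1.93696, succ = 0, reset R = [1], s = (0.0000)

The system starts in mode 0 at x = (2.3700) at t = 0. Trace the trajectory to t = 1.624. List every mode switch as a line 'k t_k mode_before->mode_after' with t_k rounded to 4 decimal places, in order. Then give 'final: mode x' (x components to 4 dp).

1 1.1700 0->2
final: 2 1.3545

Mode 0: guard c·x = 3.0367 hit at Δt = 1.1700 (t = 1.1700), x⁻ = (3.0367) → reset → x⁺ = (2.5049), jump to mode 2
Mode 2: flow for 0.4540 to horizon, guard not reached → x = (1.3545)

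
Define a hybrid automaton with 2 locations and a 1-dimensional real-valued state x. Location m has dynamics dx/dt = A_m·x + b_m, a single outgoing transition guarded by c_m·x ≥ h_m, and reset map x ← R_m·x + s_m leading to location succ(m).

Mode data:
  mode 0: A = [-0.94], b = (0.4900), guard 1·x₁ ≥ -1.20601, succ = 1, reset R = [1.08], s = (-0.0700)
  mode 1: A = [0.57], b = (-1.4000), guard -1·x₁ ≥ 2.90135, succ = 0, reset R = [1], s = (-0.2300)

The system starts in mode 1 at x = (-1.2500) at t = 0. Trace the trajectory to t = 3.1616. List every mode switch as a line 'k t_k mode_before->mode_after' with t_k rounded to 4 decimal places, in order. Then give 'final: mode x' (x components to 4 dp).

1 0.6465 1->0
2 1.4432 0->1
3 2.0326 1->0
4 2.8293 0->1
final: 1 -2.1708

Mode 1: guard c·x = 2.9013 hit at Δt = 0.6465 (t = 0.6465), x⁻ = (-2.9013) → reset → x⁺ = (-3.1313), jump to mode 0
Mode 0: guard c·x = -1.2060 hit at Δt = 0.7967 (t = 1.4432), x⁻ = (-1.2060) → reset → x⁺ = (-1.3725), jump to mode 1
Mode 1: guard c·x = 2.9013 hit at Δt = 0.5895 (t = 2.0326), x⁻ = (-2.9013) → reset → x⁺ = (-3.1313), jump to mode 0
Mode 0: guard c·x = -1.2060 hit at Δt = 0.7967 (t = 2.8293), x⁻ = (-1.2060) → reset → x⁺ = (-1.3725), jump to mode 1
Mode 1: flow for 0.3323 to horizon, guard not reached → x = (-2.1708)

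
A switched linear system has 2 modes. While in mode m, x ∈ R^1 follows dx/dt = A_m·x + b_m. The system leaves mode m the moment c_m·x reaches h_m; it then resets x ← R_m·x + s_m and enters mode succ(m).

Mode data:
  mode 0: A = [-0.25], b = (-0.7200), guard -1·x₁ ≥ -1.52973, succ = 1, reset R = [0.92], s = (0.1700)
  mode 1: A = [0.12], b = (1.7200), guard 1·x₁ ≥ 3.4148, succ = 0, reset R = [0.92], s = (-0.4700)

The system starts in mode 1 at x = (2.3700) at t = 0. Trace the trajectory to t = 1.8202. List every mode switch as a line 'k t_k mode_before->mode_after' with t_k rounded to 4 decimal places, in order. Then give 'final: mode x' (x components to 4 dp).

Mode 1: guard c·x = 3.4148 hit at Δt = 0.5056 (t = 0.5056), x⁻ = (3.4148) → reset → x⁺ = (2.6716), jump to mode 0
Mode 0: guard c·x = -1.5297 hit at Δt = 0.9211 (t = 1.4267), x⁻ = (1.5297) → reset → x⁺ = (1.5774), jump to mode 1
Mode 1: flow for 0.3935 to horizon, guard not reached → x = (2.3467)

1 0.5056 1->0
2 1.4267 0->1
final: 1 2.3467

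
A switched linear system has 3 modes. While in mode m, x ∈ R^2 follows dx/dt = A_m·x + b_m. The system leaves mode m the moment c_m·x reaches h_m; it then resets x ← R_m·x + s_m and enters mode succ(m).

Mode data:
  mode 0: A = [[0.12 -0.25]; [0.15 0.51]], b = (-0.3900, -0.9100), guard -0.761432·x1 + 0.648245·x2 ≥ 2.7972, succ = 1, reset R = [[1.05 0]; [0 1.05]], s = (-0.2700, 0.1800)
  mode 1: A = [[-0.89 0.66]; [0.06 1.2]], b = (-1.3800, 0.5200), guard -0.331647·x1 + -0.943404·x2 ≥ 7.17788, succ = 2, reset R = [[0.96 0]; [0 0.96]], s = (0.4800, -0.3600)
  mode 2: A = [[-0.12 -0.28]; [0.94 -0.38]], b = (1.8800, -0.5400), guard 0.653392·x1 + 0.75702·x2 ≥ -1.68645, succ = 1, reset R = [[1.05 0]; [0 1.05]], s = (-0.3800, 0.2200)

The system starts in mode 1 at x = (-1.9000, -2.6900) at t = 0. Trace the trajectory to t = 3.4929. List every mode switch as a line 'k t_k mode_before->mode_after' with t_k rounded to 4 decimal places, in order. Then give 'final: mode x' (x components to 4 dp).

1 0.7852 1->2
2 2.2265 2->1
3 2.7327 1->2
final: 2 2.3967 -5.1637

Mode 1: guard c·x = 7.1779 hit at Δt = 0.7852 (t = 0.7852), x⁻ = (-3.3924, -6.4159) → reset → x⁺ = (-2.7767, -6.5193), jump to mode 2
Mode 2: guard c·x = -1.6865 hit at Δt = 1.4413 (t = 2.2265), x⁻ = (2.3019, -4.2146) → reset → x⁺ = (2.0370, -4.2053), jump to mode 1
Mode 1: guard c·x = 7.1779 hit at Δt = 0.5062 (t = 2.7327), x⁻ = (-0.8021, -7.3265) → reset → x⁺ = (-0.2901, -7.3934), jump to mode 2
Mode 2: flow for 0.7602 to horizon, guard not reached → x = (2.3967, -5.1637)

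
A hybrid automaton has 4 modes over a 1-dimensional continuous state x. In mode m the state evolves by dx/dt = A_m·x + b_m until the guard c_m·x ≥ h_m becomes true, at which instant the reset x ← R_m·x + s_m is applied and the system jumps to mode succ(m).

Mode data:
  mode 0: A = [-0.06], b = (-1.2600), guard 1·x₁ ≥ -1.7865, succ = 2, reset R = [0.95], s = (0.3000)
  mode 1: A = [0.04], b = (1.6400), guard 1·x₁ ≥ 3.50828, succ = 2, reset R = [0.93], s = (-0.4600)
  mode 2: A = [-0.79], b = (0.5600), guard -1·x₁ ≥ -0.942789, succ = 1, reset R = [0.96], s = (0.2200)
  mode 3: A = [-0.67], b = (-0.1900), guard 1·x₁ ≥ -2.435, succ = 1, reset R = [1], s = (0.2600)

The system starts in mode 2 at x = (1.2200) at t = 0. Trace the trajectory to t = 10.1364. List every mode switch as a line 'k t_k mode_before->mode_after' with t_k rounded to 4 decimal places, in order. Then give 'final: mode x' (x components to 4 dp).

1 0.9894 2->1
2 2.3652 1->2
3 5.1396 2->1
4 6.5154 1->2
5 9.2897 2->1
final: 1 2.5762

Mode 2: guard c·x = -0.9428 hit at Δt = 0.9894 (t = 0.9894), x⁻ = (0.9428) → reset → x⁺ = (1.1251), jump to mode 1
Mode 1: guard c·x = 3.5083 hit at Δt = 1.3758 (t = 2.3652), x⁻ = (3.5083) → reset → x⁺ = (2.8027), jump to mode 2
Mode 2: guard c·x = -0.9428 hit at Δt = 2.7744 (t = 5.1396), x⁻ = (0.9428) → reset → x⁺ = (1.1251), jump to mode 1
Mode 1: guard c·x = 3.5083 hit at Δt = 1.3758 (t = 6.5154), x⁻ = (3.5083) → reset → x⁺ = (2.8027), jump to mode 2
Mode 2: guard c·x = -0.9428 hit at Δt = 2.7744 (t = 9.2897), x⁻ = (0.9428) → reset → x⁺ = (1.1251), jump to mode 1
Mode 1: flow for 0.8467 to horizon, guard not reached → x = (2.5762)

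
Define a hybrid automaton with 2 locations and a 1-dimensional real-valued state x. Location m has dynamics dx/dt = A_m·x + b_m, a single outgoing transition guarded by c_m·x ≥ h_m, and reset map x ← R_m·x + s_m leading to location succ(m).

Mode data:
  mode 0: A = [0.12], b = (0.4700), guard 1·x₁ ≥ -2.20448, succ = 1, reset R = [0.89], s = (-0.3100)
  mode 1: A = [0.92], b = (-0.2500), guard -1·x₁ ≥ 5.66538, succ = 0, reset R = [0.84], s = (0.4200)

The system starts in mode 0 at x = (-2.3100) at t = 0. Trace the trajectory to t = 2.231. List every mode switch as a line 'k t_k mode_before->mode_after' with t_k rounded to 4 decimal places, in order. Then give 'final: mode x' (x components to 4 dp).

1 0.5301 0->1
2 1.4514 1->0
final: 0 -4.3803

Mode 0: guard c·x = -2.2045 hit at Δt = 0.5301 (t = 0.5301), x⁻ = (-2.2045) → reset → x⁺ = (-2.2720), jump to mode 1
Mode 1: guard c·x = 5.6654 hit at Δt = 0.9213 (t = 1.4514), x⁻ = (-5.6654) → reset → x⁺ = (-4.3389), jump to mode 0
Mode 0: flow for 0.7796 to horizon, guard not reached → x = (-4.3803)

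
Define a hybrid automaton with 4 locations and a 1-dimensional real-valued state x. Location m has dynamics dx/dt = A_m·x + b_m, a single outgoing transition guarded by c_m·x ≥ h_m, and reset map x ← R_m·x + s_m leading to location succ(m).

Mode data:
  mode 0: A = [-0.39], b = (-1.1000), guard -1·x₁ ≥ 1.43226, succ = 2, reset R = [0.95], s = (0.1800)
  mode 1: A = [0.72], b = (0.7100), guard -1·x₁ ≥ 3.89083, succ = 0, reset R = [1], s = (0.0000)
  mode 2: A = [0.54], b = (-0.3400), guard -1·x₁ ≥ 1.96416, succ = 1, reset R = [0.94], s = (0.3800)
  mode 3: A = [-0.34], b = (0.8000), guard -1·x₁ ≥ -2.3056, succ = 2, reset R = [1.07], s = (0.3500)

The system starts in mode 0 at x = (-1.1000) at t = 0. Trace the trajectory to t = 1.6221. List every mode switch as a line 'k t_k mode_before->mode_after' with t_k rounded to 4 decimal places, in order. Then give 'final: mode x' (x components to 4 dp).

Mode 0: guard c·x = 1.4323 hit at Δt = 0.5502 (t = 0.5502), x⁻ = (-1.4323) → reset → x⁺ = (-1.1806), jump to mode 2
Mode 2: guard c·x = 1.9642 hit at Δt = 0.6660 (t = 1.2162), x⁻ = (-1.9642) → reset → x⁺ = (-1.4663), jump to mode 1
Mode 1: flow for 0.4059 to horizon, guard not reached → x = (-1.6293)

1 0.5502 0->2
2 1.2162 2->1
final: 1 -1.6293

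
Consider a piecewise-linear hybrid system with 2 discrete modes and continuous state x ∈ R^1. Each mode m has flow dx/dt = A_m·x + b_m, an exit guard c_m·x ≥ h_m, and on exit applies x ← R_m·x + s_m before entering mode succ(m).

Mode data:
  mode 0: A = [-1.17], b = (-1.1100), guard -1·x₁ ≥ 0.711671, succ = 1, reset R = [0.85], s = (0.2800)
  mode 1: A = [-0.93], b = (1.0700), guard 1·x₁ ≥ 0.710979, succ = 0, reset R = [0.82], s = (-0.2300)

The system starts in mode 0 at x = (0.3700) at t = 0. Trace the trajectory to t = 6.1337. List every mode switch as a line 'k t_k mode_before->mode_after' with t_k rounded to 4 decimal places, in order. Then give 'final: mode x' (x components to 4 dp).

Mode 0: guard c·x = 0.7117 hit at Δt = 1.4668 (t = 1.4668), x⁻ = (-0.7117) → reset → x⁺ = (-0.3249), jump to mode 1
Mode 1: guard c·x = 0.7110 hit at Δt = 1.3021 (t = 2.7689), x⁻ = (0.7110) → reset → x⁺ = (0.3530), jump to mode 0
Mode 0: guard c·x = 0.7117 hit at Δt = 1.4557 (t = 4.2246), x⁻ = (-0.7117) → reset → x⁺ = (-0.3249), jump to mode 1
Mode 1: guard c·x = 0.7110 hit at Δt = 1.3021 (t = 5.5267), x⁻ = (0.7110) → reset → x⁺ = (0.3530), jump to mode 0
Mode 0: flow for 0.6070 to horizon, guard not reached → x = (-0.3088)

1 1.4668 0->1
2 2.7689 1->0
3 4.2246 0->1
4 5.5267 1->0
final: 0 -0.3088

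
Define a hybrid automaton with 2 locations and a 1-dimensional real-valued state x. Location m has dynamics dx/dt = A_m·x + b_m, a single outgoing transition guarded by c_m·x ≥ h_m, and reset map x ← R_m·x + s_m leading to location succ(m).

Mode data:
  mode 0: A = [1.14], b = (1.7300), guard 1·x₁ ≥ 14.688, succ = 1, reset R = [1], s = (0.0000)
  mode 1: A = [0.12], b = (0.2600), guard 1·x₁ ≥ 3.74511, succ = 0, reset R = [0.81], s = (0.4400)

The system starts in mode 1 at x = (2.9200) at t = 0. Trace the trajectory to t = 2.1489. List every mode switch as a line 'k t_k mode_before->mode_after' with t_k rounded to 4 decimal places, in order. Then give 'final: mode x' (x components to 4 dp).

Mode 1: guard c·x = 3.7451 hit at Δt = 1.2527 (t = 1.2527), x⁻ = (3.7451) → reset → x⁺ = (3.4735), jump to mode 0
Mode 0: flow for 0.8962 to horizon, guard not reached → x = (12.3469)

1 1.2527 1->0
final: 0 12.3469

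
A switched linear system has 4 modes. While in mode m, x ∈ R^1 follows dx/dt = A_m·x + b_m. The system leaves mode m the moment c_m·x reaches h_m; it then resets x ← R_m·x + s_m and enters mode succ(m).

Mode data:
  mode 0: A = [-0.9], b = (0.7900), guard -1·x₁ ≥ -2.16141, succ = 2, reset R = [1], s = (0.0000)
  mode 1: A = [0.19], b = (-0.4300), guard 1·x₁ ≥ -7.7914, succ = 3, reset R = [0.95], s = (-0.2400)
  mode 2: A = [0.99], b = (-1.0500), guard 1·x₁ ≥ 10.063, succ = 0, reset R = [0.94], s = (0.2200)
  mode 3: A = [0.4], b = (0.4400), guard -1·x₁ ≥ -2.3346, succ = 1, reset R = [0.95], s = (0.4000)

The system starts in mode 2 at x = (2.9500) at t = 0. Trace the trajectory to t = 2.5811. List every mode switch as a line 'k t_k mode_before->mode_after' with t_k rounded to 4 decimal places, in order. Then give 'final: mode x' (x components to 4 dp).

1 1.5770 2->0
final: 0 4.4430

Mode 2: guard c·x = 10.0630 hit at Δt = 1.5770 (t = 1.5770), x⁻ = (10.0630) → reset → x⁺ = (9.6792), jump to mode 0
Mode 0: flow for 1.0041 to horizon, guard not reached → x = (4.4430)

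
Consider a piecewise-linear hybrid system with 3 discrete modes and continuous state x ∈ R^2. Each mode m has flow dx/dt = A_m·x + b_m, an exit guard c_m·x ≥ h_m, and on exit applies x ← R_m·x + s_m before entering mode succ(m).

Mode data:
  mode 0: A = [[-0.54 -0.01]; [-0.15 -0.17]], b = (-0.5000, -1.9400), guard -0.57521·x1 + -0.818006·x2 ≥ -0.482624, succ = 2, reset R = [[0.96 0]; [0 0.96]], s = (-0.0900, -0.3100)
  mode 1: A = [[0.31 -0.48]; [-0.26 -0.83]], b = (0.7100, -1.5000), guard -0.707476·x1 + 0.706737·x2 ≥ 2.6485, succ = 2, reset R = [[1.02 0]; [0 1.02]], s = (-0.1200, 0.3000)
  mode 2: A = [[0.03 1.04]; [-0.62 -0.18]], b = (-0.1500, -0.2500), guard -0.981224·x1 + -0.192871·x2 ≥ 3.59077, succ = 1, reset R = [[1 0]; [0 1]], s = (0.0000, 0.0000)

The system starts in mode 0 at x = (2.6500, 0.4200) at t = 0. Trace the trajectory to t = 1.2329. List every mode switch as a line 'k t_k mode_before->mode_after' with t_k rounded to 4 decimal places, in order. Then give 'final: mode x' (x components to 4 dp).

Mode 0: guard c·x = -0.4826 hit at Δt = 0.4925 (t = 0.4925), x⁻ = (1.8157, -0.6868) → reset → x⁺ = (1.6531, -0.9693), jump to mode 2
Mode 2: flow for 0.7404 to horizon, guard not reached → x = (0.5759, -1.5113)

1 0.4925 0->2
final: 2 0.5759 -1.5113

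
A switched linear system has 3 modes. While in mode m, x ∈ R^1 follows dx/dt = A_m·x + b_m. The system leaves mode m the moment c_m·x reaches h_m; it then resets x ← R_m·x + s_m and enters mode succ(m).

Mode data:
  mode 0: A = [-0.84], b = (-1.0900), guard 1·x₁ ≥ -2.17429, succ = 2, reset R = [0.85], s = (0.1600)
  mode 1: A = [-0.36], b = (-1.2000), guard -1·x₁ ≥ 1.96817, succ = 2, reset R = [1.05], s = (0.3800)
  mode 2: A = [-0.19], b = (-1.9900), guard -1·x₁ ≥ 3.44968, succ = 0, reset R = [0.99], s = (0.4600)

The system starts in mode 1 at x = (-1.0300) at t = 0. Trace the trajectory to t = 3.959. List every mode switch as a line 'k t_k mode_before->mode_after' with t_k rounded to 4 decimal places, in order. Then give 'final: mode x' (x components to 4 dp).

1 1.4530 1->2
2 2.6317 2->0
3 3.3900 0->2
final: 2 -2.5884

Mode 1: guard c·x = 1.9682 hit at Δt = 1.4530 (t = 1.4530), x⁻ = (-1.9682) → reset → x⁺ = (-1.6866), jump to mode 2
Mode 2: guard c·x = 3.4497 hit at Δt = 1.1787 (t = 2.6317), x⁻ = (-3.4497) → reset → x⁺ = (-2.9552), jump to mode 0
Mode 0: guard c·x = -2.1743 hit at Δt = 0.7583 (t = 3.3900), x⁻ = (-2.1743) → reset → x⁺ = (-1.6881), jump to mode 2
Mode 2: flow for 0.5690 to horizon, guard not reached → x = (-2.5884)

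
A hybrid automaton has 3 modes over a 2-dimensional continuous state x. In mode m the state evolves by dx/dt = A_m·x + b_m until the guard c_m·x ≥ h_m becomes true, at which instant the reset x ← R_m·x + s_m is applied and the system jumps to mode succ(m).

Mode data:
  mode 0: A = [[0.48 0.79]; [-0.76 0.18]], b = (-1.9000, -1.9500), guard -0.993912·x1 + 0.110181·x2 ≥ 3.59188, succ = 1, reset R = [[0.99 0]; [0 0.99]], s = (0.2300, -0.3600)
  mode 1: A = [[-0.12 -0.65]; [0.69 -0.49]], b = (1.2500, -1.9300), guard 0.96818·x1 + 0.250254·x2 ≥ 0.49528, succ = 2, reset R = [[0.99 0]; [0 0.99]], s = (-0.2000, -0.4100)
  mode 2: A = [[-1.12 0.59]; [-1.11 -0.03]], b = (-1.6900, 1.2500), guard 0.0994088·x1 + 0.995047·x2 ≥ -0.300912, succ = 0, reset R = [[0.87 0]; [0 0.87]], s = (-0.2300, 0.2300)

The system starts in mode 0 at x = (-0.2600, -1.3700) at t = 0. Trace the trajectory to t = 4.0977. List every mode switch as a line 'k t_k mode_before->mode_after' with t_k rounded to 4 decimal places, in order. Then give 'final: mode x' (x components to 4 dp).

1 0.8310 0->1
2 2.2030 1->2
3 3.7828 2->0
final: 0 -2.7802 0.0712

Mode 0: guard c·x = 3.5919 hit at Δt = 0.8310 (t = 0.8310), x⁻ = (-3.8445, -2.0802) → reset → x⁺ = (-3.5760, -2.4194), jump to mode 1
Mode 1: guard c·x = 0.4953 hit at Δt = 1.3720 (t = 2.2030), x⁻ = (1.4696, -3.7066) → reset → x⁺ = (1.2549, -4.0795), jump to mode 2
Mode 2: guard c·x = -0.3009 hit at Δt = 1.5798 (t = 3.7828), x⁻ = (-1.8666, -0.1159) → reset → x⁺ = (-1.8540, 0.1291), jump to mode 0
Mode 0: flow for 0.3149 to horizon, guard not reached → x = (-2.7802, 0.0712)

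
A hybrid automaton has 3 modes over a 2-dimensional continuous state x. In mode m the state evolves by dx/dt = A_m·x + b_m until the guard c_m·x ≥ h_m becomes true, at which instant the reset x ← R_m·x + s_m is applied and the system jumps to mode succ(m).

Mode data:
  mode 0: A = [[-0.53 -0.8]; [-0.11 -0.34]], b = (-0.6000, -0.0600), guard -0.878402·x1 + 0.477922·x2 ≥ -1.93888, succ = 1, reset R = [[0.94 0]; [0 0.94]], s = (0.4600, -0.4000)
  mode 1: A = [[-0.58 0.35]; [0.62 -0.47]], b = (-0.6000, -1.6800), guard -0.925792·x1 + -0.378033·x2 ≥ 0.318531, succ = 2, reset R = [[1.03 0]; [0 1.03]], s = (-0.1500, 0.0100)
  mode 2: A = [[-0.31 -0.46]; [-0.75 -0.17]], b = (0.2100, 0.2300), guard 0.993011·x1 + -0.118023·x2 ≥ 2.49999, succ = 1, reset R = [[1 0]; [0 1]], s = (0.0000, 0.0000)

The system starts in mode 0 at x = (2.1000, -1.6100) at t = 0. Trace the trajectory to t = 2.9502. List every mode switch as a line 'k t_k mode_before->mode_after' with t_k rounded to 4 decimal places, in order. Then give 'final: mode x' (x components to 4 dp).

Mode 0: guard c·x = -1.9389 hit at Δt = 1.4494 (t = 1.4494), x⁻ = (1.5131, -1.2759) → reset → x⁺ = (1.8823, -1.5994), jump to mode 1
Mode 1: guard c·x = 0.3185 hit at Δt = 0.8285 (t = 2.2779), x⁻ = (0.3896, -1.7967) → reset → x⁺ = (0.2513, -1.8406), jump to mode 2
Mode 2: flow for 0.6723 to horizon, guard not reached → x = (0.8268, -1.7608)

1 1.4494 0->1
2 2.2779 1->2
final: 2 0.8268 -1.7608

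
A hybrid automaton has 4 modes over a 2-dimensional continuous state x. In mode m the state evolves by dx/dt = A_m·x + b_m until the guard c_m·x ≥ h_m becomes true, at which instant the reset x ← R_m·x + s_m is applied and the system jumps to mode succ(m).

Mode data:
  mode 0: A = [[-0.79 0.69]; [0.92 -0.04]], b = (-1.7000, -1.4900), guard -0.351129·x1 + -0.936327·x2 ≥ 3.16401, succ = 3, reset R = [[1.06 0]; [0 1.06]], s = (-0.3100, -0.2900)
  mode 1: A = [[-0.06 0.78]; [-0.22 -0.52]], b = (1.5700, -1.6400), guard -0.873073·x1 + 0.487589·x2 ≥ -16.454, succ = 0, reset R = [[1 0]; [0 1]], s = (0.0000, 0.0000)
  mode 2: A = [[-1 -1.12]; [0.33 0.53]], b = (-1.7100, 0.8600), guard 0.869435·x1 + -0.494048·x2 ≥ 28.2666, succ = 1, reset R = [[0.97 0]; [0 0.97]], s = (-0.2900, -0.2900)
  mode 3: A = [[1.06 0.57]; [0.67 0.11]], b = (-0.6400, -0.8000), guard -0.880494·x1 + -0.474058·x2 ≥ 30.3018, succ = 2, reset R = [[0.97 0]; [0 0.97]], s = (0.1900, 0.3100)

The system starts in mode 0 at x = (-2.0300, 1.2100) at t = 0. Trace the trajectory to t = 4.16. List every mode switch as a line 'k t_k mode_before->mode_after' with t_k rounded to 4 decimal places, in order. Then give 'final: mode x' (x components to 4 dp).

Mode 0: guard c·x = 3.1640 hit at Δt = 1.0762 (t = 1.0762), x⁻ = (-2.5179, -2.4349) → reset → x⁺ = (-2.9790, -2.8710), jump to mode 3
Mode 3: guard c·x = 30.3018 hit at Δt = 1.3989 (t = 2.4751), x⁻ = (-26.0861, -15.4689) → reset → x⁺ = (-25.1135, -14.6949), jump to mode 2
Mode 2: guard c·x = 28.2666 hit at Δt = 1.3730 (t = 3.8481), x⁻ = (14.0471, -32.4939) → reset → x⁺ = (13.3357, -31.8091), jump to mode 1
Mode 1: flow for 0.3119 to horizon, guard not reached → x = (6.3539, -28.1310)

1 1.0762 0->3
2 2.4751 3->2
3 3.8481 2->1
final: 1 6.3539 -28.1310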